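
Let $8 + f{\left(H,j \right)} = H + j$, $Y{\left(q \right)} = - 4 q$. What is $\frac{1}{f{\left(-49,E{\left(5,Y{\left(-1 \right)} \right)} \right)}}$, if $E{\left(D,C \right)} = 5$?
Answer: $- \frac{1}{52} \approx -0.019231$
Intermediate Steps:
$f{\left(H,j \right)} = -8 + H + j$ ($f{\left(H,j \right)} = -8 + \left(H + j\right) = -8 + H + j$)
$\frac{1}{f{\left(-49,E{\left(5,Y{\left(-1 \right)} \right)} \right)}} = \frac{1}{-8 - 49 + 5} = \frac{1}{-52} = - \frac{1}{52}$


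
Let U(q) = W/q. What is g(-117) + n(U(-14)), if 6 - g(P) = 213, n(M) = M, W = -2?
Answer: -1448/7 ≈ -206.86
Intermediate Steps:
U(q) = -2/q
g(P) = -207 (g(P) = 6 - 1*213 = 6 - 213 = -207)
g(-117) + n(U(-14)) = -207 - 2/(-14) = -207 - 2*(-1/14) = -207 + ⅐ = -1448/7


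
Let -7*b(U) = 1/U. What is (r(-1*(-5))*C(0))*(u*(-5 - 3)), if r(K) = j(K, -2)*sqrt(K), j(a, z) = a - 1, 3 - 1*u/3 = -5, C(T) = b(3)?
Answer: 256*sqrt(5)/7 ≈ 81.776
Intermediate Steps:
b(U) = -1/(7*U)
C(T) = -1/21 (C(T) = -1/7/3 = -1/7*1/3 = -1/21)
u = 24 (u = 9 - 3*(-5) = 9 + 15 = 24)
j(a, z) = -1 + a
r(K) = sqrt(K)*(-1 + K) (r(K) = (-1 + K)*sqrt(K) = sqrt(K)*(-1 + K))
(r(-1*(-5))*C(0))*(u*(-5 - 3)) = ((sqrt(-1*(-5))*(-1 - 1*(-5)))*(-1/21))*(24*(-5 - 3)) = ((sqrt(5)*(-1 + 5))*(-1/21))*(24*(-8)) = ((sqrt(5)*4)*(-1/21))*(-192) = ((4*sqrt(5))*(-1/21))*(-192) = -4*sqrt(5)/21*(-192) = 256*sqrt(5)/7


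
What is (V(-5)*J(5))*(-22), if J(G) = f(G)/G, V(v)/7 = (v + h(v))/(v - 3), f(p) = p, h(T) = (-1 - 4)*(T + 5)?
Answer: -385/4 ≈ -96.250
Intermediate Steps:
h(T) = -25 - 5*T (h(T) = -5*(5 + T) = -25 - 5*T)
V(v) = 7*(-25 - 4*v)/(-3 + v) (V(v) = 7*((v + (-25 - 5*v))/(v - 3)) = 7*((-25 - 4*v)/(-3 + v)) = 7*(-25 - 4*v)/(-3 + v))
J(G) = 1 (J(G) = G/G = 1)
(V(-5)*J(5))*(-22) = ((7*(-25 - 4*(-5))/(-3 - 5))*1)*(-22) = ((7*(-25 + 20)/(-8))*1)*(-22) = ((7*(-⅛)*(-5))*1)*(-22) = ((35/8)*1)*(-22) = (35/8)*(-22) = -385/4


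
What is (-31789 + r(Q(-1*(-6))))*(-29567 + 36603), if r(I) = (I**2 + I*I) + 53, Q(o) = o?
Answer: -222787904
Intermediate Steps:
r(I) = 53 + 2*I**2 (r(I) = (I**2 + I**2) + 53 = 2*I**2 + 53 = 53 + 2*I**2)
(-31789 + r(Q(-1*(-6))))*(-29567 + 36603) = (-31789 + (53 + 2*(-1*(-6))**2))*(-29567 + 36603) = (-31789 + (53 + 2*6**2))*7036 = (-31789 + (53 + 2*36))*7036 = (-31789 + (53 + 72))*7036 = (-31789 + 125)*7036 = -31664*7036 = -222787904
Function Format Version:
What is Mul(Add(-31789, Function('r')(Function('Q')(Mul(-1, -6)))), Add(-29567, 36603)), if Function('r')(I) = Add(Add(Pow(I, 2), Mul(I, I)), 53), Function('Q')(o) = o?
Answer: -222787904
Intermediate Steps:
Function('r')(I) = Add(53, Mul(2, Pow(I, 2))) (Function('r')(I) = Add(Add(Pow(I, 2), Pow(I, 2)), 53) = Add(Mul(2, Pow(I, 2)), 53) = Add(53, Mul(2, Pow(I, 2))))
Mul(Add(-31789, Function('r')(Function('Q')(Mul(-1, -6)))), Add(-29567, 36603)) = Mul(Add(-31789, Add(53, Mul(2, Pow(Mul(-1, -6), 2)))), Add(-29567, 36603)) = Mul(Add(-31789, Add(53, Mul(2, Pow(6, 2)))), 7036) = Mul(Add(-31789, Add(53, Mul(2, 36))), 7036) = Mul(Add(-31789, Add(53, 72)), 7036) = Mul(Add(-31789, 125), 7036) = Mul(-31664, 7036) = -222787904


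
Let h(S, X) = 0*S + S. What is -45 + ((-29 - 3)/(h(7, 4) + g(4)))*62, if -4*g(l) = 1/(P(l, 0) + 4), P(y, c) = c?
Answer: -36739/111 ≈ -330.98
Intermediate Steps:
h(S, X) = S (h(S, X) = 0 + S = S)
g(l) = -1/16 (g(l) = -1/(4*(0 + 4)) = -¼/4 = -¼*¼ = -1/16)
-45 + ((-29 - 3)/(h(7, 4) + g(4)))*62 = -45 + ((-29 - 3)/(7 - 1/16))*62 = -45 - 32/111/16*62 = -45 - 32*16/111*62 = -45 - 512/111*62 = -45 - 31744/111 = -36739/111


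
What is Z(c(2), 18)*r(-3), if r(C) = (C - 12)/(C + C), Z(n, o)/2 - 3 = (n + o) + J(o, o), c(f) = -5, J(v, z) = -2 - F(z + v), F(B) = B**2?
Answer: -6410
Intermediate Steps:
J(v, z) = -2 - (v + z)**2 (J(v, z) = -2 - (z + v)**2 = -2 - (v + z)**2)
Z(n, o) = 2 - 8*o**2 + 2*n + 2*o (Z(n, o) = 6 + 2*((n + o) + (-2 - (o + o)**2)) = 6 + 2*((n + o) + (-2 - (2*o)**2)) = 6 + 2*((n + o) + (-2 - 4*o**2)) = 6 + 2*(-2 + n + o - 4*o**2) = 6 + (-4 - 8*o**2 + 2*n + 2*o) = 2 - 8*o**2 + 2*n + 2*o)
r(C) = (-12 + C)/(2*C) (r(C) = (-12 + C)/((2*C)) = (-12 + C)*(1/(2*C)) = (-12 + C)/(2*C))
Z(c(2), 18)*r(-3) = (2 - 8*18**2 + 2*(-5) + 2*18)*((1/2)*(-12 - 3)/(-3)) = (2 - 8*324 - 10 + 36)*((1/2)*(-1/3)*(-15)) = (2 - 2592 - 10 + 36)*(5/2) = -2564*5/2 = -6410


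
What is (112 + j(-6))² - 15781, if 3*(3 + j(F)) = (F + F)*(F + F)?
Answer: 8868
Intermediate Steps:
j(F) = -3 + 4*F²/3 (j(F) = -3 + ((F + F)*(F + F))/3 = -3 + ((2*F)*(2*F))/3 = -3 + (4*F²)/3 = -3 + 4*F²/3)
(112 + j(-6))² - 15781 = (112 + (-3 + (4/3)*(-6)²))² - 15781 = (112 + (-3 + (4/3)*36))² - 15781 = (112 + (-3 + 48))² - 15781 = (112 + 45)² - 15781 = 157² - 15781 = 24649 - 15781 = 8868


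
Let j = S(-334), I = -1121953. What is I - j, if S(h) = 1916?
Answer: -1123869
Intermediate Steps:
j = 1916
I - j = -1121953 - 1*1916 = -1121953 - 1916 = -1123869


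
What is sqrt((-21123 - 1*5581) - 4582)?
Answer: I*sqrt(31286) ≈ 176.88*I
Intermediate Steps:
sqrt((-21123 - 1*5581) - 4582) = sqrt((-21123 - 5581) - 4582) = sqrt(-26704 - 4582) = sqrt(-31286) = I*sqrt(31286)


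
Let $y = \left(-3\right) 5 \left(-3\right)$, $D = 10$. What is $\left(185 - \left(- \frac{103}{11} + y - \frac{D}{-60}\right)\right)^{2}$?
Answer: $\frac{96963409}{4356} \approx 22260.0$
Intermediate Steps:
$y = 45$ ($y = \left(-15\right) \left(-3\right) = 45$)
$\left(185 - \left(- \frac{103}{11} + y - \frac{D}{-60}\right)\right)^{2} = \left(185 + \left(\left(\frac{10}{-60} + \frac{103}{11}\right) - 45\right)\right)^{2} = \left(185 + \left(\left(10 \left(- \frac{1}{60}\right) + 103 \cdot \frac{1}{11}\right) - 45\right)\right)^{2} = \left(185 + \left(\left(- \frac{1}{6} + \frac{103}{11}\right) - 45\right)\right)^{2} = \left(185 + \left(\frac{607}{66} - 45\right)\right)^{2} = \left(185 - \frac{2363}{66}\right)^{2} = \left(\frac{9847}{66}\right)^{2} = \frac{96963409}{4356}$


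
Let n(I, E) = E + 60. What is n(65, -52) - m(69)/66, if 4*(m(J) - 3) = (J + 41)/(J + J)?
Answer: 144845/18216 ≈ 7.9515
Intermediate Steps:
m(J) = 3 + (41 + J)/(8*J) (m(J) = 3 + ((J + 41)/(J + J))/4 = 3 + ((41 + J)/((2*J)))/4 = 3 + ((41 + J)*(1/(2*J)))/4 = 3 + ((41 + J)/(2*J))/4 = 3 + (41 + J)/(8*J))
n(I, E) = 60 + E
n(65, -52) - m(69)/66 = (60 - 52) - (⅛)*(41 + 25*69)/69/66 = 8 - (⅛)*(1/69)*(41 + 1725)/66 = 8 - (⅛)*(1/69)*1766/66 = 8 - 883/(276*66) = 8 - 1*883/18216 = 8 - 883/18216 = 144845/18216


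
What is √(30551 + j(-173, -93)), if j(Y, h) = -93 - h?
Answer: √30551 ≈ 174.79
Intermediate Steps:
√(30551 + j(-173, -93)) = √(30551 + (-93 - 1*(-93))) = √(30551 + (-93 + 93)) = √(30551 + 0) = √30551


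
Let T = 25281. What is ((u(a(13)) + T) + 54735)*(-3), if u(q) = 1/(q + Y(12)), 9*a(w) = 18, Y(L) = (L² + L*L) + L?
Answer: -72494499/302 ≈ -2.4005e+5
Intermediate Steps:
Y(L) = L + 2*L² (Y(L) = (L² + L²) + L = 2*L² + L = L + 2*L²)
a(w) = 2 (a(w) = (⅑)*18 = 2)
u(q) = 1/(300 + q) (u(q) = 1/(q + 12*(1 + 2*12)) = 1/(q + 12*(1 + 24)) = 1/(q + 12*25) = 1/(q + 300) = 1/(300 + q))
((u(a(13)) + T) + 54735)*(-3) = ((1/(300 + 2) + 25281) + 54735)*(-3) = ((1/302 + 25281) + 54735)*(-3) = (7634863/302 + 54735)*(-3) = (24164833/302)*(-3) = -72494499/302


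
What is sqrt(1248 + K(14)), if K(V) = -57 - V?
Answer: sqrt(1177) ≈ 34.307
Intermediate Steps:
sqrt(1248 + K(14)) = sqrt(1248 + (-57 - 1*14)) = sqrt(1248 + (-57 - 14)) = sqrt(1248 - 71) = sqrt(1177)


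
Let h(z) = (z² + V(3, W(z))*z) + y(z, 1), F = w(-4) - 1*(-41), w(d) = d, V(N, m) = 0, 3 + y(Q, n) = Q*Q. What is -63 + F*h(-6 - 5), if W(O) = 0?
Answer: 8780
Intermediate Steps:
y(Q, n) = -3 + Q² (y(Q, n) = -3 + Q*Q = -3 + Q²)
F = 37 (F = -4 - 1*(-41) = -4 + 41 = 37)
h(z) = -3 + 2*z² (h(z) = (z² + 0*z) + (-3 + z²) = (z² + 0) + (-3 + z²) = z² + (-3 + z²) = -3 + 2*z²)
-63 + F*h(-6 - 5) = -63 + 37*(-3 + 2*(-6 - 5)²) = -63 + 37*(-3 + 2*(-11)²) = -63 + 37*(-3 + 2*121) = -63 + 37*(-3 + 242) = -63 + 37*239 = -63 + 8843 = 8780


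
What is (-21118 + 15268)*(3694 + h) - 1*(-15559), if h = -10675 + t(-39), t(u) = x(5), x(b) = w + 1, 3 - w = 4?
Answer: 40854409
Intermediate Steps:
w = -1 (w = 3 - 1*4 = 3 - 4 = -1)
x(b) = 0 (x(b) = -1 + 1 = 0)
t(u) = 0
h = -10675 (h = -10675 + 0 = -10675)
(-21118 + 15268)*(3694 + h) - 1*(-15559) = (-21118 + 15268)*(3694 - 10675) - 1*(-15559) = -5850*(-6981) + 15559 = 40838850 + 15559 = 40854409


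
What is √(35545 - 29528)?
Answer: √6017 ≈ 77.569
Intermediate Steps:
√(35545 - 29528) = √6017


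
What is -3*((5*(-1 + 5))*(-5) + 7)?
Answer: 279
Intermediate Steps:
-3*((5*(-1 + 5))*(-5) + 7) = -3*((5*4)*(-5) + 7) = -3*(20*(-5) + 7) = -3*(-100 + 7) = -3*(-93) = 279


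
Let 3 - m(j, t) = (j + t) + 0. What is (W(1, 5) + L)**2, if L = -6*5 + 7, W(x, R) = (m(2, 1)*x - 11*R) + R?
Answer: 5329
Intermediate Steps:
m(j, t) = 3 - j - t (m(j, t) = 3 - ((j + t) + 0) = 3 - (j + t) = 3 + (-j - t) = 3 - j - t)
W(x, R) = -10*R (W(x, R) = ((3 - 1*2 - 1*1)*x - 11*R) + R = ((3 - 2 - 1)*x - 11*R) + R = (0*x - 11*R) + R = (0 - 11*R) + R = -11*R + R = -10*R)
L = -23 (L = -30 + 7 = -23)
(W(1, 5) + L)**2 = (-10*5 - 23)**2 = (-50 - 23)**2 = (-73)**2 = 5329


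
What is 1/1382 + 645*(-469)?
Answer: -418061909/1382 ≈ -3.0251e+5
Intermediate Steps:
1/1382 + 645*(-469) = 1/1382 - 302505 = -418061909/1382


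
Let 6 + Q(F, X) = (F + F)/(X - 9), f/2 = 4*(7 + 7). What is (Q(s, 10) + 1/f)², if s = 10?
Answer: 2461761/12544 ≈ 196.25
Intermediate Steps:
f = 112 (f = 2*(4*(7 + 7)) = 2*(4*14) = 2*56 = 112)
Q(F, X) = -6 + 2*F/(-9 + X) (Q(F, X) = -6 + (F + F)/(X - 9) = -6 + (2*F)/(-9 + X) = -6 + 2*F/(-9 + X))
(Q(s, 10) + 1/f)² = (2*(27 + 10 - 3*10)/(-9 + 10) + 1/112)² = (2*(27 + 10 - 30)/1 + 1/112)² = (2*1*7 + 1/112)² = (14 + 1/112)² = (1569/112)² = 2461761/12544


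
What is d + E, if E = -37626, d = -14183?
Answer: -51809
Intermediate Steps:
d + E = -14183 - 37626 = -51809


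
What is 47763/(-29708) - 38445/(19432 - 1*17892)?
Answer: -394701/14854 ≈ -26.572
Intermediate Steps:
47763/(-29708) - 38445/(19432 - 1*17892) = 47763*(-1/29708) - 38445/(19432 - 17892) = -47763/29708 - 38445/1540 = -47763/29708 - 38445*1/1540 = -47763/29708 - 699/28 = -394701/14854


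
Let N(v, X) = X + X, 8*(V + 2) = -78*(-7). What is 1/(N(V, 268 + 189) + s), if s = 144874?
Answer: 1/145788 ≈ 6.8593e-6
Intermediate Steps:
V = 265/4 (V = -2 + (-78*(-7))/8 = -2 + (⅛)*546 = -2 + 273/4 = 265/4 ≈ 66.250)
N(v, X) = 2*X
1/(N(V, 268 + 189) + s) = 1/(2*(268 + 189) + 144874) = 1/(2*457 + 144874) = 1/(914 + 144874) = 1/145788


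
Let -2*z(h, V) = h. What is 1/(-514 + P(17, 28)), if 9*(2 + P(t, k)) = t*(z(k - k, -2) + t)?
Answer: -9/4355 ≈ -0.0020666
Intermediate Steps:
z(h, V) = -h/2
P(t, k) = -2 + t²/9 (P(t, k) = -2 + (t*(-(k - k)/2 + t))/9 = -2 + (t*(-½*0 + t))/9 = -2 + (t*(0 + t))/9 = -2 + (t*t)/9 = -2 + t²/9)
1/(-514 + P(17, 28)) = 1/(-514 + (-2 + (⅑)*17²)) = 1/(-514 + (-2 + (⅑)*289)) = 1/(-514 + (-2 + 289/9)) = 1/(-514 + 271/9) = 1/(-4355/9) = -9/4355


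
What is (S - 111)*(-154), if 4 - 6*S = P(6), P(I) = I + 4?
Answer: 17248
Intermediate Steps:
P(I) = 4 + I
S = -1 (S = 2/3 - (4 + 6)/6 = 2/3 - 1/6*10 = 2/3 - 5/3 = -1)
(S - 111)*(-154) = (-1 - 111)*(-154) = -112*(-154) = 17248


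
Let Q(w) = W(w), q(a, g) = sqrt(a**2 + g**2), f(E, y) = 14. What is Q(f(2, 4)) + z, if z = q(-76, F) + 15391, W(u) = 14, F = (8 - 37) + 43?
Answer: 15405 + 2*sqrt(1493) ≈ 15482.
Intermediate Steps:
F = 14 (F = -29 + 43 = 14)
Q(w) = 14
z = 15391 + 2*sqrt(1493) (z = sqrt((-76)**2 + 14**2) + 15391 = sqrt(5776 + 196) + 15391 = sqrt(5972) + 15391 = 2*sqrt(1493) + 15391 = 15391 + 2*sqrt(1493) ≈ 15468.)
Q(f(2, 4)) + z = 14 + (15391 + 2*sqrt(1493)) = 15405 + 2*sqrt(1493)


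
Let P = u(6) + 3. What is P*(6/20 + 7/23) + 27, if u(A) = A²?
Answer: 11631/230 ≈ 50.570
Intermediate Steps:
P = 39 (P = 6² + 3 = 36 + 3 = 39)
P*(6/20 + 7/23) + 27 = 39*(6/20 + 7/23) + 27 = 39*(6*(1/20) + 7*(1/23)) + 27 = 39*(3/10 + 7/23) + 27 = 39*(139/230) + 27 = 5421/230 + 27 = 11631/230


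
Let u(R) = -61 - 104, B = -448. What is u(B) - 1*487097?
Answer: -487262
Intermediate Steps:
u(R) = -165
u(B) - 1*487097 = -165 - 1*487097 = -165 - 487097 = -487262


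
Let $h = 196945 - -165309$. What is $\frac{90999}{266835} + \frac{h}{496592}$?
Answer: $\frac{23641903583}{22084687720} \approx 1.0705$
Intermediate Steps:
$h = 362254$ ($h = 196945 + 165309 = 362254$)
$\frac{90999}{266835} + \frac{h}{496592} = \frac{90999}{266835} + \frac{362254}{496592} = 90999 \cdot \frac{1}{266835} + 362254 \cdot \frac{1}{496592} = \frac{30333}{88945} + \frac{181127}{248296} = \frac{23641903583}{22084687720}$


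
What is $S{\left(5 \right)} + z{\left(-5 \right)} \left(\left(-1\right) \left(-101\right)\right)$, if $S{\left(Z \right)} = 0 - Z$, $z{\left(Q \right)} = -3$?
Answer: $-308$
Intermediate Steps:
$S{\left(Z \right)} = - Z$
$S{\left(5 \right)} + z{\left(-5 \right)} \left(\left(-1\right) \left(-101\right)\right) = \left(-1\right) 5 - 3 \left(\left(-1\right) \left(-101\right)\right) = -5 - 303 = -308$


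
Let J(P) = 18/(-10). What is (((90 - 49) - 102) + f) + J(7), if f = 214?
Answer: 756/5 ≈ 151.20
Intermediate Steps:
J(P) = -9/5 (J(P) = 18*(-⅒) = -9/5)
(((90 - 49) - 102) + f) + J(7) = (((90 - 49) - 102) + 214) - 9/5 = ((41 - 102) + 214) - 9/5 = (-61 + 214) - 9/5 = 153 - 9/5 = 756/5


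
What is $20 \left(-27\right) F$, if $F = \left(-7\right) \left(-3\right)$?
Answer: $-11340$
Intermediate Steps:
$F = 21$
$20 \left(-27\right) F = 20 \left(-27\right) 21 = \left(-540\right) 21 = -11340$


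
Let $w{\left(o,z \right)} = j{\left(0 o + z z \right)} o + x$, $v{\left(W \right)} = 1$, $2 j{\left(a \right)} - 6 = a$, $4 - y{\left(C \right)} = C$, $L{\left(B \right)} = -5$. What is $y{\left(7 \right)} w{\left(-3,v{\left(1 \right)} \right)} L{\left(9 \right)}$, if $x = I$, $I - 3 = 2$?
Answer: $- \frac{165}{2} \approx -82.5$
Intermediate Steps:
$y{\left(C \right)} = 4 - C$
$j{\left(a \right)} = 3 + \frac{a}{2}$
$I = 5$ ($I = 3 + 2 = 5$)
$x = 5$
$w{\left(o,z \right)} = 5 + o \left(3 + \frac{z^{2}}{2}\right)$ ($w{\left(o,z \right)} = \left(3 + \frac{0 o + z z}{2}\right) o + 5 = \left(3 + \frac{0 + z^{2}}{2}\right) o + 5 = \left(3 + \frac{z^{2}}{2}\right) o + 5 = o \left(3 + \frac{z^{2}}{2}\right) + 5 = 5 + o \left(3 + \frac{z^{2}}{2}\right)$)
$y{\left(7 \right)} w{\left(-3,v{\left(1 \right)} \right)} L{\left(9 \right)} = \left(4 - 7\right) \left(5 + \frac{1}{2} \left(-3\right) \left(6 + 1^{2}\right)\right) \left(-5\right) = \left(4 - 7\right) \left(5 + \frac{1}{2} \left(-3\right) \left(6 + 1\right)\right) \left(-5\right) = - 3 \left(5 + \frac{1}{2} \left(-3\right) 7\right) \left(-5\right) = - 3 \left(5 - \frac{21}{2}\right) \left(-5\right) = \left(-3\right) \left(- \frac{11}{2}\right) \left(-5\right) = \frac{33}{2} \left(-5\right) = - \frac{165}{2}$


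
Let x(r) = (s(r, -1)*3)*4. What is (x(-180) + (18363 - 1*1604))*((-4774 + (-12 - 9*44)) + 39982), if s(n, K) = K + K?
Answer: 582378000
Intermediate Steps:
s(n, K) = 2*K
x(r) = -24 (x(r) = ((2*(-1))*3)*4 = -2*3*4 = -6*4 = -24)
(x(-180) + (18363 - 1*1604))*((-4774 + (-12 - 9*44)) + 39982) = (-24 + (18363 - 1*1604))*((-4774 + (-12 - 9*44)) + 39982) = (-24 + (18363 - 1604))*((-4774 + (-12 - 396)) + 39982) = (-24 + 16759)*((-4774 - 408) + 39982) = 16735*(-5182 + 39982) = 16735*34800 = 582378000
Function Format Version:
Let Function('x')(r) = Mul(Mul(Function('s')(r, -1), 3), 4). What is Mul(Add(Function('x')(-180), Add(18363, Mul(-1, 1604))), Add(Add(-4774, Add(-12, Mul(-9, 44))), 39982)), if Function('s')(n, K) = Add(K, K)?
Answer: 582378000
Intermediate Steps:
Function('s')(n, K) = Mul(2, K)
Function('x')(r) = -24 (Function('x')(r) = Mul(Mul(Mul(2, -1), 3), 4) = Mul(Mul(-2, 3), 4) = Mul(-6, 4) = -24)
Mul(Add(Function('x')(-180), Add(18363, Mul(-1, 1604))), Add(Add(-4774, Add(-12, Mul(-9, 44))), 39982)) = Mul(Add(-24, Add(18363, Mul(-1, 1604))), Add(Add(-4774, Add(-12, Mul(-9, 44))), 39982)) = Mul(Add(-24, Add(18363, -1604)), Add(Add(-4774, Add(-12, -396)), 39982)) = Mul(Add(-24, 16759), Add(Add(-4774, -408), 39982)) = Mul(16735, Add(-5182, 39982)) = Mul(16735, 34800) = 582378000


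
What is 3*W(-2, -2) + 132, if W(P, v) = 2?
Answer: 138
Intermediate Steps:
3*W(-2, -2) + 132 = 3*2 + 132 = 6 + 132 = 138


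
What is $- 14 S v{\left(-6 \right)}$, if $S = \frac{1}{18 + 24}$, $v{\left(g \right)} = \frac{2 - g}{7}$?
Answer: $- \frac{8}{21} \approx -0.38095$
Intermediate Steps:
$v{\left(g \right)} = \frac{2}{7} - \frac{g}{7}$ ($v{\left(g \right)} = \left(2 - g\right) \frac{1}{7} = \frac{2}{7} - \frac{g}{7}$)
$S = \frac{1}{42} \approx 0.02381$
$- 14 S v{\left(-6 \right)} = \left(-14\right) \frac{1}{42} \left(\frac{2}{7} - - \frac{6}{7}\right) = - \frac{\frac{2}{7} + \frac{6}{7}}{3} = \left(- \frac{1}{3}\right) \frac{8}{7} = - \frac{8}{21}$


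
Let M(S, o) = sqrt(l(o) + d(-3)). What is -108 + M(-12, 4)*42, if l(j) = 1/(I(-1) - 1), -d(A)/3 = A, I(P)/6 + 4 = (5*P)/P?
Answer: -108 + 42*sqrt(230)/5 ≈ 19.392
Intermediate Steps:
I(P) = 6 (I(P) = -24 + 6*((5*P)/P) = -24 + 6*5 = -24 + 30 = 6)
d(A) = -3*A
l(j) = 1/5 (l(j) = 1/(6 - 1) = 1/5)
M(S, o) = sqrt(230)/5 (M(S, o) = sqrt(1/5 - 3*(-3)) = sqrt(1/5 + 9) = sqrt(46/5) = sqrt(230)/5)
-108 + M(-12, 4)*42 = -108 + (sqrt(230)/5)*42 = -108 + 42*sqrt(230)/5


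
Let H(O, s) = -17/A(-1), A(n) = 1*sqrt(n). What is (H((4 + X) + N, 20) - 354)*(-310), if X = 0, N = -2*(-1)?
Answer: 109740 - 5270*I ≈ 1.0974e+5 - 5270.0*I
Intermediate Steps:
N = 2
A(n) = sqrt(n)
H(O, s) = 17*I (H(O, s) = -17*(-I) = -(-17)*I = 17*I)
(H((4 + X) + N, 20) - 354)*(-310) = (17*I - 354)*(-310) = (-354 + 17*I)*(-310) = 109740 - 5270*I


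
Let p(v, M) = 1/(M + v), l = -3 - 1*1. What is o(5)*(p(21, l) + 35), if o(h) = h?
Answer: 2980/17 ≈ 175.29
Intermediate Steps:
l = -4 (l = -3 - 1 = -4)
o(5)*(p(21, l) + 35) = 5*(1/(-4 + 21) + 35) = 5*(1/17 + 35) = 5*(596/17) = 2980/17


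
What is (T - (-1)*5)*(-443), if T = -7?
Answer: 886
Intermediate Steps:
(T - (-1)*5)*(-443) = (-7 - (-1)*5)*(-443) = (-7 - 1*(-5))*(-443) = (-7 + 5)*(-443) = -2*(-443) = 886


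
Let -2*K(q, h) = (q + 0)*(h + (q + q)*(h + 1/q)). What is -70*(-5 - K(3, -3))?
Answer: 2345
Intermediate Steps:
K(q, h) = -q*(h + 2*q*(h + 1/q))/2 (K(q, h) = -(q + 0)*(h + (q + q)*(h + 1/q))/2 = -q*(h + (2*q)*(h + 1/q))/2 = -q*(h + 2*q*(h + 1/q))/2)
-70*(-5 - K(3, -3)) = -70*(-5 - (-1)*3*(2 - 3 + 2*(-3)*3)/2) = -70*(-5 - (-1)*3*(2 - 3 - 18)/2) = -70*(-5 - (-1)*3*(-19)/2) = -70*(-5 - 1*57/2) = -70*(-5 - 57/2) = -70*(-67/2) = 2345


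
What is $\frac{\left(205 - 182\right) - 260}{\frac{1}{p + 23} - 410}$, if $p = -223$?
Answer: $\frac{47400}{82001} \approx 0.57804$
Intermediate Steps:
$\frac{\left(205 - 182\right) - 260}{\frac{1}{p + 23} - 410} = \frac{\left(205 - 182\right) - 260}{\frac{1}{-223 + 23} - 410} = \frac{\left(205 - 182\right) - 260}{\frac{1}{-200} - 410} = \frac{23 - 260}{- \frac{1}{200} - 410} = - \frac{237}{- \frac{82001}{200}} = \left(-237\right) \left(- \frac{200}{82001}\right) = \frac{47400}{82001}$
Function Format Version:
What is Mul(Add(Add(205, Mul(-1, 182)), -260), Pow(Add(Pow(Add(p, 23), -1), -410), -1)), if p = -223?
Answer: Rational(47400, 82001) ≈ 0.57804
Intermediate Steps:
Mul(Add(Add(205, Mul(-1, 182)), -260), Pow(Add(Pow(Add(p, 23), -1), -410), -1)) = Mul(Add(Add(205, Mul(-1, 182)), -260), Pow(Add(Pow(Add(-223, 23), -1), -410), -1)) = Mul(Add(Add(205, -182), -260), Pow(Add(Pow(-200, -1), -410), -1)) = Mul(Add(23, -260), Pow(Add(Rational(-1, 200), -410), -1)) = Mul(-237, Pow(Rational(-82001, 200), -1)) = Mul(-237, Rational(-200, 82001)) = Rational(47400, 82001)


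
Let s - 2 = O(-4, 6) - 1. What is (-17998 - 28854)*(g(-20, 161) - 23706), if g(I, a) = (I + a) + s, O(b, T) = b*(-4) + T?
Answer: 1102989784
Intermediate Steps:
O(b, T) = T - 4*b (O(b, T) = -4*b + T = T - 4*b)
s = 23 (s = 2 + ((6 - 4*(-4)) - 1) = 2 + ((6 + 16) - 1) = 2 + (22 - 1) = 2 + 21 = 23)
g(I, a) = 23 + I + a (g(I, a) = (I + a) + 23 = 23 + I + a)
(-17998 - 28854)*(g(-20, 161) - 23706) = (-17998 - 28854)*((23 - 20 + 161) - 23706) = -46852*(164 - 23706) = -46852*(-23542) = 1102989784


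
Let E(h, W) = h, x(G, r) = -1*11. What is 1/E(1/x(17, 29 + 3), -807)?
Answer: -11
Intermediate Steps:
x(G, r) = -11
1/E(1/x(17, 29 + 3), -807) = 1/(1/(-11)) = 1/(-1/11) = -11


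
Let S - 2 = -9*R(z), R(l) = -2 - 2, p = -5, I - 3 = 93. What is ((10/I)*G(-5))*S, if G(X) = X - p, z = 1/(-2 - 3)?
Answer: 0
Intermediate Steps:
I = 96 (I = 3 + 93 = 96)
z = -⅕ (z = 1/(-5) = -⅕ ≈ -0.20000)
G(X) = 5 + X (G(X) = X - 1*(-5) = X + 5 = 5 + X)
R(l) = -4
S = 38 (S = 2 - 9*(-4) = 2 + 36 = 38)
((10/I)*G(-5))*S = ((10/96)*(5 - 5))*38 = ((10*(1/96))*0)*38 = ((5/48)*0)*38 = 0*38 = 0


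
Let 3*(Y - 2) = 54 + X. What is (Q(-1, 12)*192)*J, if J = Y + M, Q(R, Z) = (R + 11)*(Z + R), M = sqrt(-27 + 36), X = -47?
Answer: 154880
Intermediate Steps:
M = 3 (M = sqrt(9) = 3)
Y = 13/3 (Y = 2 + (54 - 47)/3 = 2 + (1/3)*7 = 2 + 7/3 = 13/3 ≈ 4.3333)
Q(R, Z) = (11 + R)*(R + Z)
J = 22/3 (J = 13/3 + 3 = 22/3 ≈ 7.3333)
(Q(-1, 12)*192)*J = (((-1)**2 + 11*(-1) + 11*12 - 1*12)*192)*(22/3) = ((1 - 11 + 132 - 12)*192)*(22/3) = (110*192)*(22/3) = 21120*(22/3) = 154880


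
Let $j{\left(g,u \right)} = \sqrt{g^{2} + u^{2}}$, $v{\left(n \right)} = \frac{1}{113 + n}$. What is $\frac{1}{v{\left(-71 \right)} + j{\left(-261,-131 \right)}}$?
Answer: $- \frac{42}{150437447} + \frac{1764 \sqrt{85282}}{150437447} \approx 0.003424$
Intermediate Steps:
$\frac{1}{v{\left(-71 \right)} + j{\left(-261,-131 \right)}} = \frac{1}{\frac{1}{113 - 71} + \sqrt{\left(-261\right)^{2} + \left(-131\right)^{2}}} = \frac{1}{\frac{1}{42} + \sqrt{68121 + 17161}} = \frac{1}{\frac{1}{42} + \sqrt{85282}}$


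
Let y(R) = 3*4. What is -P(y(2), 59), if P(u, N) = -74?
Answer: 74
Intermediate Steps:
y(R) = 12
-P(y(2), 59) = -1*(-74) = 74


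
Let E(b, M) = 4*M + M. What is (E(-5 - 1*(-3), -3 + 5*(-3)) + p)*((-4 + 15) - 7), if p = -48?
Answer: -552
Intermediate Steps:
E(b, M) = 5*M
(E(-5 - 1*(-3), -3 + 5*(-3)) + p)*((-4 + 15) - 7) = (5*(-3 + 5*(-3)) - 48)*((-4 + 15) - 7) = (5*(-3 - 15) - 48)*(11 - 7) = (5*(-18) - 48)*4 = (-90 - 48)*4 = -138*4 = -552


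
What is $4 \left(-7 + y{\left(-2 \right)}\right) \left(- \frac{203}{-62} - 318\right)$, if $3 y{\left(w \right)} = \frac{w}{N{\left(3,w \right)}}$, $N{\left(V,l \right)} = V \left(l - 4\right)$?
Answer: $\frac{7336888}{837} \approx 8765.7$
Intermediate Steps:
$N{\left(V,l \right)} = V \left(-4 + l\right)$
$y{\left(w \right)} = \frac{w}{3 \left(-12 + 3 w\right)}$ ($y{\left(w \right)} = \frac{w \frac{1}{3 \left(-4 + w\right)}}{3} = \frac{w \frac{1}{-12 + 3 w}}{3} = \frac{w}{3 \left(-12 + 3 w\right)}$)
$4 \left(-7 + y{\left(-2 \right)}\right) \left(- \frac{203}{-62} - 318\right) = 4 \left(-7 + \frac{1}{9} \left(-2\right) \frac{1}{-4 - 2}\right) \left(- \frac{203}{-62} - 318\right) = 4 \left(-7 + \frac{1}{9} \left(-2\right) \frac{1}{-6}\right) \left(\left(-203\right) \left(- \frac{1}{62}\right) - 318\right) = 4 \left(-7 + \frac{1}{9} \left(-2\right) \left(- \frac{1}{6}\right)\right) \left(\frac{203}{62} - 318\right) = 4 \left(-7 + \frac{1}{27}\right) \left(- \frac{19513}{62}\right) = 4 \left(- \frac{188}{27}\right) \left(- \frac{19513}{62}\right) = \left(- \frac{752}{27}\right) \left(- \frac{19513}{62}\right) = \frac{7336888}{837}$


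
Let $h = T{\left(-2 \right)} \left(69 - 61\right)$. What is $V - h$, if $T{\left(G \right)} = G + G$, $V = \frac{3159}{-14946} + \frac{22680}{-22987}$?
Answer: $\frac{3527482417}{114521234} \approx 30.802$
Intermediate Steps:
$V = - \frac{137197071}{114521234}$ ($V = 3159 \left(- \frac{1}{14946}\right) + 22680 \left(- \frac{1}{22987}\right) = - \frac{1053}{4982} - \frac{22680}{22987} = - \frac{137197071}{114521234} \approx -1.198$)
$T{\left(G \right)} = 2 G$
$h = -32$ ($h = 2 \left(-2\right) \left(69 - 61\right) = \left(-4\right) 8 = -32$)
$V - h = - \frac{137197071}{114521234} - -32 = - \frac{137197071}{114521234} + 32 = \frac{3527482417}{114521234}$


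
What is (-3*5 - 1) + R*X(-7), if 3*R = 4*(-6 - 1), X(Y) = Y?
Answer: 148/3 ≈ 49.333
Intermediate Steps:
R = -28/3 (R = (4*(-6 - 1))/3 = (4*(-7))/3 = (⅓)*(-28) = -28/3 ≈ -9.3333)
(-3*5 - 1) + R*X(-7) = (-3*5 - 1) - 28/3*(-7) = (-15 - 1) + 196/3 = -16 + 196/3 = 148/3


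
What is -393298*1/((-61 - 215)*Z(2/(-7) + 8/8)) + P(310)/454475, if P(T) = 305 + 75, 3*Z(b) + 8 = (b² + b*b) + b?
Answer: -875845058623/1283619190 ≈ -682.32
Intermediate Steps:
Z(b) = -8/3 + b/3 + 2*b²/3 (Z(b) = -8/3 + ((b² + b*b) + b)/3 = -8/3 + ((b² + b²) + b)/3 = -8/3 + (2*b² + b)/3 = -8/3 + (b + 2*b²)/3 = -8/3 + (b/3 + 2*b²/3) = -8/3 + b/3 + 2*b²/3)
P(T) = 380
-393298*1/((-61 - 215)*Z(2/(-7) + 8/8)) + P(310)/454475 = -393298*1/((-61 - 215)*(-8/3 + (2/(-7) + 8/8)/3 + 2*(2/(-7) + 8/8)²/3)) + 380/454475 = -393298*(-1/(276*(-8/3 + (2*(-⅐) + 8*(⅛))/3 + 2*(2*(-⅐) + 8*(⅛))²/3))) + 380*(1/454475) = -393298*(-1/(276*(-8/3 + (-2/7 + 1)/3 + 2*(-2/7 + 1)²/3))) + 76/90895 = -393298*(-1/(276*(-8/3 + (⅓)*(5/7) + 2*(5/7)²/3))) + 76/90895 = -393298*(-1/(276*(-8/3 + 5/21 + (⅔)*(25/49)))) + 76/90895 = -393298*(-1/(276*(-8/3 + 5/21 + 50/147))) + 76/90895 = -393298/((-276*(-307/147))) + 76/90895 = -393298/28244/49 + 76/90895 = -393298*49/28244 + 76/90895 = -9635801/14122 + 76/90895 = -875845058623/1283619190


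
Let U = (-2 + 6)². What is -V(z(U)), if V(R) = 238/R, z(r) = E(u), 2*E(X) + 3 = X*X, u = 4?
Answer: -476/13 ≈ -36.615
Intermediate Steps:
E(X) = -3/2 + X²/2 (E(X) = -3/2 + (X*X)/2 = -3/2 + X²/2)
U = 16 (U = 4² = 16)
z(r) = 13/2 (z(r) = -3/2 + (½)*4² = -3/2 + (½)*16 = -3/2 + 8 = 13/2)
-V(z(U)) = -238/13/2 = -238*2/13 = -1*476/13 = -476/13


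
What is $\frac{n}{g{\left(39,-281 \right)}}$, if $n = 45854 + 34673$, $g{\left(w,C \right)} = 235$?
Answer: $\frac{80527}{235} \approx 342.67$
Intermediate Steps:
$n = 80527$
$\frac{n}{g{\left(39,-281 \right)}} = \frac{80527}{235}$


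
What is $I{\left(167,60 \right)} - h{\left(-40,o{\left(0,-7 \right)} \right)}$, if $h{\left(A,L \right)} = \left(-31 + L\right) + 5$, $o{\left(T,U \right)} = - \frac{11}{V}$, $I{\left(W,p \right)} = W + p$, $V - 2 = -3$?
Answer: $242$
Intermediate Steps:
$V = -1$ ($V = 2 - 3 = -1$)
$o{\left(T,U \right)} = 11$ ($o{\left(T,U \right)} = - \frac{11}{-1} = \left(-11\right) \left(-1\right) = 11$)
$h{\left(A,L \right)} = -26 + L$
$I{\left(167,60 \right)} - h{\left(-40,o{\left(0,-7 \right)} \right)} = \left(167 + 60\right) - \left(-26 + 11\right) = 227 - -15 = 227 + 15 = 242$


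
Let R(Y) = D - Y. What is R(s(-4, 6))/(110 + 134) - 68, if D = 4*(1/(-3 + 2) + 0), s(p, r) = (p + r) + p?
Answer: -8297/122 ≈ -68.008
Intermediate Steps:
s(p, r) = r + 2*p
D = -4 (D = 4*(1/(-1) + 0) = 4*(-1 + 0) = 4*(-1) = -4)
R(Y) = -4 - Y
R(s(-4, 6))/(110 + 134) - 68 = (-4 - (6 + 2*(-4)))/(110 + 134) - 68 = (-4 - (6 - 8))/244 - 68 = (-4 - 1*(-2))*(1/244) - 68 = (-4 + 2)*(1/244) - 68 = -2*1/244 - 68 = -1/122 - 68 = -8297/122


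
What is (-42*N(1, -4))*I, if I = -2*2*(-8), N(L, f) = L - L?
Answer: 0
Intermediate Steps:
N(L, f) = 0
I = 32 (I = -4*(-8) = 32)
(-42*N(1, -4))*I = -42*0*32 = 0*32 = 0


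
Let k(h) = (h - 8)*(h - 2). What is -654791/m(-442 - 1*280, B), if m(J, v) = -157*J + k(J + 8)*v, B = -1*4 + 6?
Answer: -654791/1147258 ≈ -0.57074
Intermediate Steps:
B = 2 (B = -4 + 6 = 2)
k(h) = (-8 + h)*(-2 + h)
m(J, v) = -157*J + v*(-64 + (8 + J)² - 10*J) (m(J, v) = -157*J + (16 + (J + 8)² - 10*(J + 8))*v = -157*J + (16 + (8 + J)² - 10*(8 + J))*v = -157*J + (16 + (8 + J)² + (-80 - 10*J))*v = -157*J + (-64 + (8 + J)² - 10*J)*v = -157*J + v*(-64 + (8 + J)² - 10*J))
-654791/m(-442 - 1*280, B) = -654791*1/((-442 - 1*280)*(-157 + 6*2 + (-442 - 1*280)*2)) = -654791*1/((-442 - 280)*(-157 + 12 + (-442 - 280)*2)) = -654791*(-1/(722*(-157 + 12 - 722*2))) = -654791*(-1/(722*(-157 + 12 - 1444))) = -654791/((-722*(-1589))) = -654791/1147258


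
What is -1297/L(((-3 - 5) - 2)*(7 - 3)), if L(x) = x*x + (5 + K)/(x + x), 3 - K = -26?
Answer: -51880/63983 ≈ -0.81084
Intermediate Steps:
K = 29 (K = 3 - 1*(-26) = 3 + 26 = 29)
L(x) = x² + 17/x (L(x) = x*x + (5 + 29)/(x + x) = x² + 34/((2*x)) = x² + 34*(1/(2*x)) = x² + 17/x)
-1297/L(((-3 - 5) - 2)*(7 - 3)) = -1297*(7 - 3)*((-3 - 5) - 2)/(17 + (((-3 - 5) - 2)*(7 - 3))³) = -1297*4*(-8 - 2)/(17 + ((-8 - 2)*4)³) = -1297*(-40/(17 + (-10*4)³)) = -1297*(-40/(17 + (-40)³)) = -1297*(-40/(17 - 64000)) = -1297/((-1/40*(-63983))) = -1297/63983/40 = -1297*40/63983 = -51880/63983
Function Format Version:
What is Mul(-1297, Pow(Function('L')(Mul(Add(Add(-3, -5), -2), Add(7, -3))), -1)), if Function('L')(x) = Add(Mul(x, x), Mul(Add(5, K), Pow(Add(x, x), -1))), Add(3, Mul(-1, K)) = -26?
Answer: Rational(-51880, 63983) ≈ -0.81084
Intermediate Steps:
K = 29 (K = Add(3, Mul(-1, -26)) = Add(3, 26) = 29)
Function('L')(x) = Add(Pow(x, 2), Mul(17, Pow(x, -1))) (Function('L')(x) = Add(Mul(x, x), Mul(Add(5, 29), Pow(Add(x, x), -1))) = Add(Pow(x, 2), Mul(34, Pow(Mul(2, x), -1))) = Add(Pow(x, 2), Mul(34, Mul(Rational(1, 2), Pow(x, -1)))) = Add(Pow(x, 2), Mul(17, Pow(x, -1))))
Mul(-1297, Pow(Function('L')(Mul(Add(Add(-3, -5), -2), Add(7, -3))), -1)) = Mul(-1297, Pow(Mul(Pow(Mul(Add(Add(-3, -5), -2), Add(7, -3)), -1), Add(17, Pow(Mul(Add(Add(-3, -5), -2), Add(7, -3)), 3))), -1)) = Mul(-1297, Pow(Mul(Pow(Mul(Add(-8, -2), 4), -1), Add(17, Pow(Mul(Add(-8, -2), 4), 3))), -1)) = Mul(-1297, Pow(Mul(Pow(Mul(-10, 4), -1), Add(17, Pow(Mul(-10, 4), 3))), -1)) = Mul(-1297, Pow(Mul(Pow(-40, -1), Add(17, Pow(-40, 3))), -1)) = Mul(-1297, Pow(Mul(Rational(-1, 40), Add(17, -64000)), -1)) = Mul(-1297, Pow(Mul(Rational(-1, 40), -63983), -1)) = Mul(-1297, Pow(Rational(63983, 40), -1)) = Mul(-1297, Rational(40, 63983)) = Rational(-51880, 63983)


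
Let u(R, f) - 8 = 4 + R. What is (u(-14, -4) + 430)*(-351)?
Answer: -150228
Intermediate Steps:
u(R, f) = 12 + R (u(R, f) = 8 + (4 + R) = 12 + R)
(u(-14, -4) + 430)*(-351) = ((12 - 14) + 430)*(-351) = (-2 + 430)*(-351) = 428*(-351) = -150228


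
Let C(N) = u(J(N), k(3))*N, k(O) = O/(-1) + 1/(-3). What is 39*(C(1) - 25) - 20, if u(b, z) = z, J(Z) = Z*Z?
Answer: -1125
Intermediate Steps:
k(O) = -⅓ - O (k(O) = O*(-1) + 1*(-⅓) = -O - ⅓ = -⅓ - O)
J(Z) = Z²
C(N) = -10*N/3 (C(N) = (-⅓ - 1*3)*N = (-⅓ - 3)*N = -10*N/3)
39*(C(1) - 25) - 20 = 39*(-10/3*1 - 25) - 20 = 39*(-10/3 - 25) - 20 = 39*(-85/3) - 20 = -1105 - 20 = -1125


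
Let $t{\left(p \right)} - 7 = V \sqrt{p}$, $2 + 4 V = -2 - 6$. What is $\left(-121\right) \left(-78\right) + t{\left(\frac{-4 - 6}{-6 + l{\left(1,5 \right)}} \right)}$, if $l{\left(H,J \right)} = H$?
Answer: $9445 - \frac{5 \sqrt{2}}{2} \approx 9441.5$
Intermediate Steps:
$V = - \frac{5}{2}$ ($V = - \frac{1}{2} + \frac{-2 - 6}{4} = - \frac{1}{2} + \frac{1}{4} \left(-8\right) = - \frac{1}{2} - 2 = - \frac{5}{2} \approx -2.5$)
$t{\left(p \right)} = 7 - \frac{5 \sqrt{p}}{2}$
$\left(-121\right) \left(-78\right) + t{\left(\frac{-4 - 6}{-6 + l{\left(1,5 \right)}} \right)} = \left(-121\right) \left(-78\right) + \left(7 - \frac{5 \sqrt{\frac{-4 - 6}{-6 + 1}}}{2}\right) = 9438 + \left(7 - \frac{5 \sqrt{- \frac{10}{-5}}}{2}\right) = 9438 + \left(7 - \frac{5 \sqrt{\left(-10\right) \left(- \frac{1}{5}\right)}}{2}\right) = 9438 + \left(7 - \frac{5 \sqrt{2}}{2}\right) = 9445 - \frac{5 \sqrt{2}}{2}$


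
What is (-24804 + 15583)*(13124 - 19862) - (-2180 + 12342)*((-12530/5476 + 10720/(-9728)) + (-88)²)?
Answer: -3439482264345/208088 ≈ -1.6529e+7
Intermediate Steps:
(-24804 + 15583)*(13124 - 19862) - (-2180 + 12342)*((-12530/5476 + 10720/(-9728)) + (-88)²) = -9221*(-6738) - 10162*((-12530*1/5476 + 10720*(-1/9728)) + 7744) = 62131098 - 10162*((-6265/2738 - 335/304) + 7744) = 62131098 - 10162*(-1410895/416176 + 7744) = 62131098 - 10162*3221456049/416176 = 62131098 - 1*16368218184969/208088 = 62131098 - 16368218184969/208088 = -3439482264345/208088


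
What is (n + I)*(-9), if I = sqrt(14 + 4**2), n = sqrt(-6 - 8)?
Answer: -9*sqrt(30) - 9*I*sqrt(14) ≈ -49.295 - 33.675*I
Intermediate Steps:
n = I*sqrt(14) (n = sqrt(-14) = I*sqrt(14) ≈ 3.7417*I)
I = sqrt(30) (I = sqrt(14 + 16) = sqrt(30) ≈ 5.4772)
(n + I)*(-9) = (I*sqrt(14) + sqrt(30))*(-9) = (sqrt(30) + I*sqrt(14))*(-9) = -9*sqrt(30) - 9*I*sqrt(14)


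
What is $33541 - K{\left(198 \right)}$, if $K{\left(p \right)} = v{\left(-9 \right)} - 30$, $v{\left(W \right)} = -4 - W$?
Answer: $33566$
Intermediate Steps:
$K{\left(p \right)} = -25$ ($K{\left(p \right)} = \left(-4 - -9\right) - 30 = \left(-4 + 9\right) - 30 = 5 - 30 = -25$)
$33541 - K{\left(198 \right)} = 33541 - -25 = 33541 + 25 = 33566$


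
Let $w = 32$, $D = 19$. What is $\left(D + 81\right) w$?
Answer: $3200$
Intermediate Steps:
$\left(D + 81\right) w = \left(19 + 81\right) 32 = 100 \cdot 32 = 3200$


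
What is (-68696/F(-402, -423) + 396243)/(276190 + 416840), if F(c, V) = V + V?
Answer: 167645137/293151690 ≈ 0.57187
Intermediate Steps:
F(c, V) = 2*V
(-68696/F(-402, -423) + 396243)/(276190 + 416840) = (-68696/(2*(-423)) + 396243)/(276190 + 416840) = (-68696/(-846) + 396243)/693030 = (-68696*(-1/846) + 396243)*(1/693030) = (34348/423 + 396243)*(1/693030) = (167645137/423)*(1/693030) = 167645137/293151690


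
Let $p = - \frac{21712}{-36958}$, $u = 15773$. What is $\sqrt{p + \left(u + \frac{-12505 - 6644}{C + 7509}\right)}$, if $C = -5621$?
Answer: $\frac{3 \sqrt{133244580706895474}}{8722088} \approx 125.55$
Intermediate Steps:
$p = \frac{10856}{18479}$ ($p = \left(-21712\right) \left(- \frac{1}{36958}\right) = \frac{10856}{18479} \approx 0.58748$)
$\sqrt{p + \left(u + \frac{-12505 - 6644}{C + 7509}\right)} = \sqrt{\frac{10856}{18479} + \left(15773 + \frac{-12505 - 6644}{-5621 + 7509}\right)} = \sqrt{\frac{10856}{18479} + \left(15773 - \frac{19149}{1888}\right)} = \sqrt{\frac{10856}{18479} + \frac{29760275}{1888}} = \sqrt{\frac{549960617853}{34888352}} = \frac{3 \sqrt{133244580706895474}}{8722088}$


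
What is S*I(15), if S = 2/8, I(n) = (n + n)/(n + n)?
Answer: 1/4 ≈ 0.25000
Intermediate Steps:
I(n) = 1 (I(n) = (2*n)/((2*n)) = (2*n)*(1/(2*n)) = 1)
S = 1/4 (S = 2*(1/8) = 1/4 ≈ 0.25000)
S*I(15) = (1/4)*1 = 1/4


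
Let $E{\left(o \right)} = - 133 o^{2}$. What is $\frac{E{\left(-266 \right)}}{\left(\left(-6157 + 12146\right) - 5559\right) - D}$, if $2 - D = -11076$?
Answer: $\frac{2352637}{2662} \approx 883.79$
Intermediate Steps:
$D = 11078$ ($D = 2 - -11076 = 2 + 11076 = 11078$)
$\frac{E{\left(-266 \right)}}{\left(\left(-6157 + 12146\right) - 5559\right) - D} = \frac{\left(-133\right) \left(-266\right)^{2}}{\left(\left(-6157 + 12146\right) - 5559\right) - 11078} = \frac{\left(-133\right) 70756}{\left(5989 - 5559\right) - 11078} = - \frac{9410548}{430 - 11078} = - \frac{9410548}{-10648} = \left(-9410548\right) \left(- \frac{1}{10648}\right) = \frac{2352637}{2662}$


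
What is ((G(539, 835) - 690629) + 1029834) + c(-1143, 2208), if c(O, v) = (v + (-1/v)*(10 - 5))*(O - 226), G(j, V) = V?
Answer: -5923421251/2208 ≈ -2.6827e+6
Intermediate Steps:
c(O, v) = (-226 + O)*(v - 5/v) (c(O, v) = (v - 1/v*5)*(-226 + O) = (v - 5/v)*(-226 + O) = (-226 + O)*(v - 5/v))
((G(539, 835) - 690629) + 1029834) + c(-1143, 2208) = ((835 - 690629) + 1029834) + (1130 - 5*(-1143) + 2208²*(-226 - 1143))/2208 = (-689794 + 1029834) + (1130 + 5715 + 4875264*(-1369))/2208 = 340040 + (1130 + 5715 - 6674236416)/2208 = 340040 + (1/2208)*(-6674229571) = 340040 - 6674229571/2208 = -5923421251/2208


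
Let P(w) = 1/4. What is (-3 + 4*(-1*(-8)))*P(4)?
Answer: 29/4 ≈ 7.2500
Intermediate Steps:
P(w) = 1/4
(-3 + 4*(-1*(-8)))*P(4) = (-3 + 4*(-1*(-8)))*(1/4) = (-3 + 4*8)*(1/4) = (-3 + 32)*(1/4) = 29*(1/4) = 29/4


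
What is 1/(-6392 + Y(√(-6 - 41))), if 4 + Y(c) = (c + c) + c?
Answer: -2132/13636413 - I*√47/13636413 ≈ -0.00015635 - 5.0275e-7*I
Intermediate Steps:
Y(c) = -4 + 3*c (Y(c) = -4 + ((c + c) + c) = -4 + (2*c + c) = -4 + 3*c)
1/(-6392 + Y(√(-6 - 41))) = 1/(-6392 + (-4 + 3*√(-6 - 41))) = 1/(-6392 + (-4 + 3*√(-47))) = 1/(-6392 + (-4 + 3*(I*√47))) = 1/(-6392 + (-4 + 3*I*√47)) = 1/(-6396 + 3*I*√47)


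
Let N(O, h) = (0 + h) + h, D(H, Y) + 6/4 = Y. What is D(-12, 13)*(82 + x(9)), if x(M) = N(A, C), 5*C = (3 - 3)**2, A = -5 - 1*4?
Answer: 943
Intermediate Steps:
A = -9 (A = -5 - 4 = -9)
D(H, Y) = -3/2 + Y
C = 0 (C = (3 - 3)**2/5 = (1/5)*0**2 = (1/5)*0 = 0)
N(O, h) = 2*h (N(O, h) = h + h = 2*h)
x(M) = 0 (x(M) = 2*0 = 0)
D(-12, 13)*(82 + x(9)) = (-3/2 + 13)*(82 + 0) = (23/2)*82 = 943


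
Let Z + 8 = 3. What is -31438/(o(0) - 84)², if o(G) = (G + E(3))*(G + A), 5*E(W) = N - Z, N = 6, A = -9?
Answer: -785950/269361 ≈ -2.9178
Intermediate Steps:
Z = -5 (Z = -8 + 3 = -5)
E(W) = 11/5 (E(W) = (6 - 1*(-5))/5 = (6 + 5)/5 = (⅕)*11 = 11/5)
o(G) = (-9 + G)*(11/5 + G) (o(G) = (G + 11/5)*(G - 9) = (11/5 + G)*(-9 + G) = (-9 + G)*(11/5 + G))
-31438/(o(0) - 84)² = -31438/((-99/5 + 0² - 34/5*0) - 84)² = -31438/((-99/5 + 0 + 0) - 84)² = -31438/(-99/5 - 84)² = -31438/((-519/5)²) = -31438/269361/25 = -31438*25/269361 = -785950/269361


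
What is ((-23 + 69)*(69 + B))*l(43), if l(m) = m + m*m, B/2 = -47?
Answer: -2175800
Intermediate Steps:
B = -94 (B = 2*(-47) = -94)
l(m) = m + m²
((-23 + 69)*(69 + B))*l(43) = ((-23 + 69)*(69 - 94))*(43*(1 + 43)) = (46*(-25))*(43*44) = -1150*1892 = -2175800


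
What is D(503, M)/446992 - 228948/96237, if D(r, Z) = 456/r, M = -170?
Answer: -2144830504049/901568169138 ≈ -2.3790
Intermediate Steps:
D(503, M)/446992 - 228948/96237 = (456/503)/446992 - 228948/96237 = (456*(1/503))*(1/446992) - 228948*1/96237 = (456/503)*(1/446992) - 76316/32079 = 57/28104622 - 76316/32079 = -2144830504049/901568169138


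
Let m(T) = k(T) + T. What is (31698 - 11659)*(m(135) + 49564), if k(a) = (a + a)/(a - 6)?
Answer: 42826288733/43 ≈ 9.9596e+8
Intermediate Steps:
k(a) = 2*a/(-6 + a) (k(a) = (2*a)/(-6 + a) = 2*a/(-6 + a))
m(T) = T + 2*T/(-6 + T) (m(T) = 2*T/(-6 + T) + T = T + 2*T/(-6 + T))
(31698 - 11659)*(m(135) + 49564) = (31698 - 11659)*(135*(-4 + 135)/(-6 + 135) + 49564) = 20039*(135*131/129 + 49564) = 20039*(135*(1/129)*131 + 49564) = 20039*(5895/43 + 49564) = 20039*(2137147/43) = 42826288733/43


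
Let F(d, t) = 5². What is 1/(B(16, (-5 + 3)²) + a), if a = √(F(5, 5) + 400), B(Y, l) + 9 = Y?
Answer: -7/376 + 5*√17/376 ≈ 0.036211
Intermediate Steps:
B(Y, l) = -9 + Y
F(d, t) = 25
a = 5*√17 (a = √(25 + 400) = √425 = 5*√17 ≈ 20.616)
1/(B(16, (-5 + 3)²) + a) = 1/((-9 + 16) + 5*√17) = 1/(7 + 5*√17)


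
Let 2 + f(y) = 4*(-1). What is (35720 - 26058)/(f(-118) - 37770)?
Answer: -4831/18888 ≈ -0.25577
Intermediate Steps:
f(y) = -6 (f(y) = -2 + 4*(-1) = -2 - 4 = -6)
(35720 - 26058)/(f(-118) - 37770) = (35720 - 26058)/(-6 - 37770) = 9662/(-37776) = 9662*(-1/37776) = -4831/18888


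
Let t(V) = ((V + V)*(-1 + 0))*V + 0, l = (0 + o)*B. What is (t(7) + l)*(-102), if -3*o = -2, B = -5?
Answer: 10336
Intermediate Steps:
o = 2/3 (o = -1/3*(-2) = 2/3 ≈ 0.66667)
l = -10/3 (l = (0 + 2/3)*(-5) = (2/3)*(-5) = -10/3 ≈ -3.3333)
t(V) = -2*V**2 (t(V) = ((2*V)*(-1))*V + 0 = (-2*V)*V + 0 = -2*V**2 + 0 = -2*V**2)
(t(7) + l)*(-102) = (-2*7**2 - 10/3)*(-102) = (-2*49 - 10/3)*(-102) = (-98 - 10/3)*(-102) = -304/3*(-102) = 10336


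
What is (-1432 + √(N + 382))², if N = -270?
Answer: 2050736 - 11456*√7 ≈ 2.0204e+6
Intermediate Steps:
(-1432 + √(N + 382))² = (-1432 + √(-270 + 382))² = (-1432 + √112)² = (-1432 + 4*√7)²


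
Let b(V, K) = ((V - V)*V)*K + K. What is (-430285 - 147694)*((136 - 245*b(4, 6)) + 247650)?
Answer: -142365475364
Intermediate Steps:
b(V, K) = K (b(V, K) = (0*V)*K + K = 0*K + K = 0 + K = K)
(-430285 - 147694)*((136 - 245*b(4, 6)) + 247650) = (-430285 - 147694)*((136 - 245*6) + 247650) = -577979*((136 - 1470) + 247650) = -577979*(-1334 + 247650) = -577979*246316 = -142365475364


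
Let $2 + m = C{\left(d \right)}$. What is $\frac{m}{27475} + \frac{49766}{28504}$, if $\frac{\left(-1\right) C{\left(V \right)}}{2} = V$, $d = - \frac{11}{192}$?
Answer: $\frac{2343886471}{1342538400} \approx 1.7459$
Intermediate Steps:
$d = - \frac{11}{192}$ ($d = \left(-11\right) \frac{1}{192} = - \frac{11}{192} \approx -0.057292$)
$C{\left(V \right)} = - 2 V$
$m = - \frac{181}{96}$ ($m = -2 - - \frac{11}{96} = -2 + \frac{11}{96} = - \frac{181}{96} \approx -1.8854$)
$\frac{m}{27475} + \frac{49766}{28504} = - \frac{181}{96 \cdot 27475} + \frac{49766}{28504} = \left(- \frac{181}{96}\right) \frac{1}{27475} + 49766 \cdot \frac{1}{28504} = - \frac{181}{2637600} + \frac{24883}{14252} = \frac{2343886471}{1342538400}$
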